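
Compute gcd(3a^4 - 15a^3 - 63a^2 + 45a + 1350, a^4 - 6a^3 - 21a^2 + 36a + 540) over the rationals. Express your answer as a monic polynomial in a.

a^3 - 21a - 90

Euclidean algorithm in ℚ[a]:
  3a^4 - 15a^3 - 63a^2 + 45a + 1350 = (3)(a^4 - 6a^3 - 21a^2 + 36a + 540) + (3a^3 - 63a - 270)
  a^4 - 6a^3 - 21a^2 + 36a + 540 = ((1/3)a - 2)(3a^3 - 63a - 270) + (0)
Last nonzero remainder: 3a^3 - 63a - 270. Dividing through by 3 gives the monic gcd a^3 - 21a - 90.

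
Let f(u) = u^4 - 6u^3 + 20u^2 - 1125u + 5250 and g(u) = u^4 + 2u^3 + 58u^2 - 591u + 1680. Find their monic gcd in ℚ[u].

Apply the Euclidean algorithm:
  u^4 - 6u^3 + 20u^2 - 1125u + 5250 = (u^4 + 2u^3 + 58u^2 - 591u + 1680) + (-8u^3 - 38u^2 - 534u + 3570)
  u^4 + 2u^3 + 58u^2 - 591u + 1680 = (-(1/8)u + 11/32)(-8u^3 - 38u^2 - 534u + 3570) + ((69/16)u^2 + (621/16)u + 7245/16)
  -8u^3 - 38u^2 - 534u + 3570 = (-(128/69)u + 544/69)((69/16)u^2 + (621/16)u + 7245/16) + (0)
Last nonzero remainder: (69/16)u^2 + (621/16)u + 7245/16. Dividing through by 69/16 gives the monic gcd u^2 + 9u + 105.

u^2 + 9u + 105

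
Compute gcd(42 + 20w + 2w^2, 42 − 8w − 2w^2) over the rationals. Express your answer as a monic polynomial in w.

Apply the Euclidean algorithm:
  2w^2 + 20w + 42 = (−1)(−2w^2 − 8w + 42) + (12w + 84)
  −2w^2 − 8w + 42 = (−(1/6)w + 1/2)(12w + 84) + (0)
Last nonzero remainder: 12w + 84. Dividing through by 12 gives the monic gcd w + 7.

7 + w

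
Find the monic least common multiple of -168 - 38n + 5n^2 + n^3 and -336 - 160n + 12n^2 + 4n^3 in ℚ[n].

-336 - 244n - 28n^2 + 7n^3 + n^4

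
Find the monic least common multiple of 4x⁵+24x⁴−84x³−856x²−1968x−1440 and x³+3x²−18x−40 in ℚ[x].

Repeated division with remainder:
  4x⁵+24x⁴−84x³−856x²−1968x−1440 = (4x²+12x−48)(x³+3x²−18x−40) + (−336x²−2352x−3360)
  x³+3x²−18x−40 = (−(1/336)x+1/84)(−336x²−2352x−3360) + (0)
Last nonzero remainder: −336x²−2352x−3360. Dividing through by −336 gives the monic gcd x²+7x+10.
Then lcm(f, g) = f·g / gcd(f, g); expanding and making the result monic gives the answer.

x⁶+2x⁵−45x⁴−130x³+364x²+1608x+1440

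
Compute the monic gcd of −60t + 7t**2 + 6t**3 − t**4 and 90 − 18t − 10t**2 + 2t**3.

Euclidean algorithm in ℚ[t]:
  −t**4 + 6t**3 + 7t**2 − 60t = (−(1/2)t + 1/2)(2t**3 − 10t**2 − 18t + 90) + (3t**2 − 6t − 45)
  2t**3 − 10t**2 − 18t + 90 = ((2/3)t − 2)(3t**2 − 6t − 45) + (0)
Last nonzero remainder: 3t**2 − 6t − 45. Dividing through by 3 gives the monic gcd t**2 − 2t − 15.

−15 − 2t + t**2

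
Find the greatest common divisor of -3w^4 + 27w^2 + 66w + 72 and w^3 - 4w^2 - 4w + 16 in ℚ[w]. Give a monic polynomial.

Euclidean algorithm in ℚ[w]:
  -3w^4 + 27w^2 + 66w + 72 = (-3w - 12)(w^3 - 4w^2 - 4w + 16) + (-33w^2 + 66w + 264)
  w^3 - 4w^2 - 4w + 16 = (-(1/33)w + 2/33)(-33w^2 + 66w + 264) + (0)
Last nonzero remainder: -33w^2 + 66w + 264. Dividing through by -33 gives the monic gcd w^2 - 2w - 8.

w^2 - 2w - 8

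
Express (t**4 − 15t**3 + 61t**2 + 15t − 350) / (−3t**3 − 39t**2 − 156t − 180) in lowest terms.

(−t**3 + 17t**2 − 95t + 175)/(3t**2 + 33t + 90)

Apply the Euclidean algorithm:
  t**4 − 15t**3 + 61t**2 + 15t − 350 = (−(1/3)t + 28/3)(−3t**3 − 39t**2 − 156t − 180) + (373t**2 + 1411t + 1330)
  −3t**3 − 39t**2 − 156t − 180 = (−(3/373)t − 10314/139129)(373t**2 + 1411t + 1330) + (−(5662800/139129)t − 11325600/139129)
  373t**2 + 1411t + 1330 = (−(51895117/5662800)t − 18504157/1132560)(−(5662800/139129)t − 11325600/139129) + (0)
Last nonzero remainder: −(5662800/139129)t − 11325600/139129. Dividing through by −5662800/139129 gives the monic gcd t + 2.
Cancel t + 2 from numerator and denominator to get the reduced form.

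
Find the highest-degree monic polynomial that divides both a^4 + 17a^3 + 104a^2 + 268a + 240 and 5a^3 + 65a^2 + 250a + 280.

a^2 + 6a + 8

Repeated division with remainder:
  a^4 + 17a^3 + 104a^2 + 268a + 240 = ((1/5)a + 4/5)(5a^3 + 65a^2 + 250a + 280) + (2a^2 + 12a + 16)
  5a^3 + 65a^2 + 250a + 280 = ((5/2)a + 35/2)(2a^2 + 12a + 16) + (0)
Last nonzero remainder: 2a^2 + 12a + 16. Dividing through by 2 gives the monic gcd a^2 + 6a + 8.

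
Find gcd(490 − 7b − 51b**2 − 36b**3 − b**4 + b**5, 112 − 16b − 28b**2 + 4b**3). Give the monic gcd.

By polynomial division,
  b**5 − b**4 − 36b**3 − 51b**2 − 7b + 490 = ((1/4)b**2 + (3/2)b + 5/2)(4b**3 − 28b**2 − 16b + 112) + (15b**2 − 135b + 210)
  4b**3 − 28b**2 − 16b + 112 = ((4/15)b + 8/15)(15b**2 − 135b + 210) + (0)
Last nonzero remainder: 15b**2 − 135b + 210. Dividing through by 15 gives the monic gcd b**2 − 9b + 14.

14 − 9b + b**2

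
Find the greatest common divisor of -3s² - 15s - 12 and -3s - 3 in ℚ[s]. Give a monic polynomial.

Euclidean algorithm in ℚ[s]:
  -3s² - 15s - 12 = (s + 4)(-3s - 3) + (0)
Last nonzero remainder: -3s - 3. Dividing through by -3 gives the monic gcd s + 1.

s + 1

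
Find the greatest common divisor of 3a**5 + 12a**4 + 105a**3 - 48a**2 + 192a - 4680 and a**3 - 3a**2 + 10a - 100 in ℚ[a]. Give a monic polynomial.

a**2 + 2a + 20

Apply the Euclidean algorithm:
  3a**5 + 12a**4 + 105a**3 - 48a**2 + 192a - 4680 = (3a**2 + 21a + 138)(a**3 - 3a**2 + 10a - 100) + (456a**2 + 912a + 9120)
  a**3 - 3a**2 + 10a - 100 = ((1/456)a - 5/456)(456a**2 + 912a + 9120) + (0)
Last nonzero remainder: 456a**2 + 912a + 9120. Dividing through by 456 gives the monic gcd a**2 + 2a + 20.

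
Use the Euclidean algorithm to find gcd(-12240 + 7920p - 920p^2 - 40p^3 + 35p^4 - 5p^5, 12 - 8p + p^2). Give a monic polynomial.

12 - 8p + p^2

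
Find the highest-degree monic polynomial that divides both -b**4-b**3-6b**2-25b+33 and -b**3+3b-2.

Euclidean algorithm in ℚ[b]:
  -b**4-b**3-6b**2-25b+33 = (b+1)(-b**3+3b-2) + (-9b**2-26b+35)
  -b**3+3b-2 = ((1/9)b-26/81)(-9b**2-26b+35) + (-(748/81)b+748/81)
  -9b**2-26b+35 = ((729/748)b+2835/748)(-(748/81)b+748/81) + (0)
Last nonzero remainder: -(748/81)b+748/81. Dividing through by -748/81 gives the monic gcd b-1.

b-1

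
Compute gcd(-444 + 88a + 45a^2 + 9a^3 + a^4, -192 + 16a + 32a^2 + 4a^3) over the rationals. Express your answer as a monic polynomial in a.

-12 + 4a + a^2

Apply the Euclidean algorithm:
  a^4 + 9a^3 + 45a^2 + 88a - 444 = ((1/4)a + 1/4)(4a^3 + 32a^2 + 16a - 192) + (33a^2 + 132a - 396)
  4a^3 + 32a^2 + 16a - 192 = ((4/33)a + 16/33)(33a^2 + 132a - 396) + (0)
Last nonzero remainder: 33a^2 + 132a - 396. Dividing through by 33 gives the monic gcd a^2 + 4a - 12.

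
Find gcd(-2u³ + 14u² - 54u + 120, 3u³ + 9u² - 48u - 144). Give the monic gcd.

Euclidean algorithm in ℚ[u]:
  -2u³ + 14u² - 54u + 120 = (-2/3)(3u³ + 9u² - 48u - 144) + (20u² - 86u + 24)
  3u³ + 9u² - 48u - 144 = ((3/20)u + 219/200)(20u² - 86u + 24) + ((4257/100)u - 4257/25)
  20u² - 86u + 24 = ((2000/4257)u - 200/1419)((4257/100)u - 4257/25) + (0)
Last nonzero remainder: (4257/100)u - 4257/25. Dividing through by 4257/100 gives the monic gcd u - 4.

u - 4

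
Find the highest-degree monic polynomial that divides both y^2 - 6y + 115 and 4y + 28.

1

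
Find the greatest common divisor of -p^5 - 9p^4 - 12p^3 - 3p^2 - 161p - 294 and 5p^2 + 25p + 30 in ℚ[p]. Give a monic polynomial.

Euclidean algorithm in ℚ[p]:
  -p^5 - 9p^4 - 12p^3 - 3p^2 - 161p - 294 = (-(1/5)p^3 - (4/5)p^2 + (14/5)p - 49/5)(5p^2 + 25p + 30) + (0)
Last nonzero remainder: 5p^2 + 25p + 30. Dividing through by 5 gives the monic gcd p^2 + 5p + 6.

p^2 + 5p + 6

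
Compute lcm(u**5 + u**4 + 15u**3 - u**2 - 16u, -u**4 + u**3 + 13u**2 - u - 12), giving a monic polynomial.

By polynomial division,
  u**5 + u**4 + 15u**3 - u**2 - 16u = (-u - 2)(-u**4 + u**3 + 13u**2 - u - 12) + (30u**3 + 24u**2 - 30u - 24)
  -u**4 + u**3 + 13u**2 - u - 12 = (-(1/30)u + 3/50)(30u**3 + 24u**2 - 30u - 24) + ((264/25)u**2 - 264/25)
  30u**3 + 24u**2 - 30u - 24 = ((125/44)u + 25/11)((264/25)u**2 - 264/25) + (0)
Last nonzero remainder: (264/25)u**2 - 264/25. Dividing through by 264/25 gives the monic gcd u**2 - 1.
Then lcm(f, g) = f·g / gcd(f, g); expanding and making the result monic gives the answer.

u**7 + 2u**5 - 28u**4 - 195u**3 + 28u**2 + 192u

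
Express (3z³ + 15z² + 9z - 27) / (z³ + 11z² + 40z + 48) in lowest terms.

By polynomial division,
  3z³ + 15z² + 9z - 27 = (3)(z³ + 11z² + 40z + 48) + (-18z² - 111z - 171)
  z³ + 11z² + 40z + 48 = (-(1/18)z - 29/108)(-18z² - 111z - 171) + ((25/36)z + 25/12)
  -18z² - 111z - 171 = (-(648/25)z - 2052/25)((25/36)z + 25/12) + (0)
Last nonzero remainder: (25/36)z + 25/12. Dividing through by 25/36 gives the monic gcd z + 3.
Cancel z + 3 from numerator and denominator to get the reduced form.

(3z² + 6z - 9)/(z² + 8z + 16)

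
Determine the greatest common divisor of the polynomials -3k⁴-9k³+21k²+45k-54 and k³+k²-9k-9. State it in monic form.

Repeated division with remainder:
  -3k⁴-9k³+21k²+45k-54 = (-3k-6)(k³+k²-9k-9) + (-36k-108)
  k³+k²-9k-9 = (-(1/36)k²+(1/18)k+1/12)(-36k-108) + (0)
Last nonzero remainder: -36k-108. Dividing through by -36 gives the monic gcd k+3.

k+3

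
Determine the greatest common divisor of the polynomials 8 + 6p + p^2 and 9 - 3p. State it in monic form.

1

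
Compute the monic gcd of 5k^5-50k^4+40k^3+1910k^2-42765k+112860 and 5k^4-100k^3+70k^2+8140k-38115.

Apply the Euclidean algorithm:
  5k^5-50k^4+40k^3+1910k^2-42765k+112860 = (k+10)(5k^4-100k^3+70k^2+8140k-38115) + (970k^3-6930k^2-86050k+494010)
  5k^4-100k^3+70k^2+8140k-38115 = ((1/194)k-1247/18818)(970k^3-6930k^2-86050k+494010) + ((511200/9409)k^2-(1022400/9409)k-50608800/9409)
  970k^3-6930k^2-86050k+494010 = ((912673/51120)k-4695091/51120)((511200/9409)k^2-(1022400/9409)k-50608800/9409) + (0)
Last nonzero remainder: (511200/9409)k^2-(1022400/9409)k-50608800/9409. Dividing through by 511200/9409 gives the monic gcd k^2-2k-99.

k^2-2k-99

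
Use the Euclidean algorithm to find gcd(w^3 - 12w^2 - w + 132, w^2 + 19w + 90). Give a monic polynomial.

1

Repeated division with remainder:
  w^3 - 12w^2 - w + 132 = (w - 31)(w^2 + 19w + 90) + (498w + 2922)
  w^2 + 19w + 90 = ((1/498)w + 545/20667)(498w + 2922) + (89180/6889)
  498w + 2922 = ((1715361/44590)w + 10064829/44590)(89180/6889) + (0)
The last nonzero remainder is the constant 89180/6889, so the polynomials are coprime and gcd = 1.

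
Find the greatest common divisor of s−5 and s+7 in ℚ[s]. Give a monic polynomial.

1

Repeated division with remainder:
  s−5 = (s+7) + (−12)
  s+7 = (−(1/12)s−7/12)(−12) + (0)
The last nonzero remainder is the constant −12, so the polynomials are coprime and gcd = 1.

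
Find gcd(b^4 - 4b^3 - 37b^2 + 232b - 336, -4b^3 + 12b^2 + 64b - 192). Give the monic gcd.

Repeated division with remainder:
  b^4 - 4b^3 - 37b^2 + 232b - 336 = (-(1/4)b + 1/4)(-4b^3 + 12b^2 + 64b - 192) + (-24b^2 + 168b - 288)
  -4b^3 + 12b^2 + 64b - 192 = ((1/6)b + 2/3)(-24b^2 + 168b - 288) + (0)
Last nonzero remainder: -24b^2 + 168b - 288. Dividing through by -24 gives the monic gcd b^2 - 7b + 12.

b^2 - 7b + 12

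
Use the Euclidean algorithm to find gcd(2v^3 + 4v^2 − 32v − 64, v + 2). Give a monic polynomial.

v + 2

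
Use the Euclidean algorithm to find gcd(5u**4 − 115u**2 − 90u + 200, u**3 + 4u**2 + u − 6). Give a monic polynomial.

u**2 + u − 2

Apply the Euclidean algorithm:
  5u**4 − 115u**2 − 90u + 200 = (5u − 20)(u**3 + 4u**2 + u − 6) + (−40u**2 − 40u + 80)
  u**3 + 4u**2 + u − 6 = (−(1/40)u − 3/40)(−40u**2 − 40u + 80) + (0)
Last nonzero remainder: −40u**2 − 40u + 80. Dividing through by −40 gives the monic gcd u**2 + u − 2.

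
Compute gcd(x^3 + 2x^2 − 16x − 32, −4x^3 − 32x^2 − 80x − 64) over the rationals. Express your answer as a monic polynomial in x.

Euclidean algorithm in ℚ[x]:
  x^3 + 2x^2 − 16x − 32 = (−1/4)(−4x^3 − 32x^2 − 80x − 64) + (−6x^2 − 36x − 48)
  −4x^3 − 32x^2 − 80x − 64 = ((2/3)x + 4/3)(−6x^2 − 36x − 48) + (0)
Last nonzero remainder: −6x^2 − 36x − 48. Dividing through by −6 gives the monic gcd x^2 + 6x + 8.

x^2 + 6x + 8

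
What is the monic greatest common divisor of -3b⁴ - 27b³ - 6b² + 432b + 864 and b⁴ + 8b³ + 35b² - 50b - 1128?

b² + 2b - 24

Repeated division with remainder:
  -3b⁴ - 27b³ - 6b² + 432b + 864 = (-3)(b⁴ + 8b³ + 35b² - 50b - 1128) + (-3b³ + 99b² + 282b - 2520)
  b⁴ + 8b³ + 35b² - 50b - 1128 = (-(1/3)b - 41/3)(-3b³ + 99b² + 282b - 2520) + (1482b² + 2964b - 35568)
  -3b³ + 99b² + 282b - 2520 = (-(1/494)b + 35/494)(1482b² + 2964b - 35568) + (0)
Last nonzero remainder: 1482b² + 2964b - 35568. Dividing through by 1482 gives the monic gcd b² + 2b - 24.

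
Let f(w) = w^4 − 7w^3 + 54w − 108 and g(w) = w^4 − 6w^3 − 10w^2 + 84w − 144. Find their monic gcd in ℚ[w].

w^3 − 10w^2 + 30w − 36

Euclidean algorithm in ℚ[w]:
  w^4 − 7w^3 + 54w − 108 = (w^4 − 6w^3 − 10w^2 + 84w − 144) + (−w^3 + 10w^2 − 30w + 36)
  w^4 − 6w^3 − 10w^2 + 84w − 144 = (−w − 4)(−w^3 + 10w^2 − 30w + 36) + (0)
Last nonzero remainder: −w^3 + 10w^2 − 30w + 36. Dividing through by −1 gives the monic gcd w^3 − 10w^2 + 30w − 36.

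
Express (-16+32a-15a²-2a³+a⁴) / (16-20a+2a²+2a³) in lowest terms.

Euclidean algorithm in ℚ[a]:
  a⁴-2a³-15a²+32a-16 = ((1/2)a-3/2)(2a³+2a²-20a+16) + (-2a²-6a+8)
  2a³+2a²-20a+16 = (-a+2)(-2a²-6a+8) + (0)
Last nonzero remainder: -2a²-6a+8. Dividing through by -2 gives the monic gcd a²+3a-4.
Cancel a²+3a-4 from numerator and denominator to get the reduced form.

(4-5a+a²)/(-4+2a)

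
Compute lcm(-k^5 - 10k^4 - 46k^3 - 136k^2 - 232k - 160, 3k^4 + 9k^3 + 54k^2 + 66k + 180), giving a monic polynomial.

k^7 + 11k^6 + 62k^5 + 242k^4 + 644k^3 + 1208k^2 + 1552k + 960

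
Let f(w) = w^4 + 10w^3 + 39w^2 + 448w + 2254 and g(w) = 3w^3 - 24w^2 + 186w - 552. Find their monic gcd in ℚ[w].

w^2 - 4w + 46

Repeated division with remainder:
  w^4 + 10w^3 + 39w^2 + 448w + 2254 = ((1/3)w + 6)(3w^3 - 24w^2 + 186w - 552) + (121w^2 - 484w + 5566)
  3w^3 - 24w^2 + 186w - 552 = ((3/121)w - 12/121)(121w^2 - 484w + 5566) + (0)
Last nonzero remainder: 121w^2 - 484w + 5566. Dividing through by 121 gives the monic gcd w^2 - 4w + 46.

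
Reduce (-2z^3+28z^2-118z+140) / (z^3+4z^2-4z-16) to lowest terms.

(-2z^2+24z-70)/(z^2+6z+8)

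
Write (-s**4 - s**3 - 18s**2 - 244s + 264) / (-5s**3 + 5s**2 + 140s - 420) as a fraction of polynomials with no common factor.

(s**3 - 5s**2 + 48s - 44)/(5s**2 - 35s + 70)

Apply the Euclidean algorithm:
  -s**4 - s**3 - 18s**2 - 244s + 264 = ((1/5)s + 2/5)(-5s**3 + 5s**2 + 140s - 420) + (-48s**2 - 216s + 432)
  -5s**3 + 5s**2 + 140s - 420 = ((5/48)s - 55/96)(-48s**2 - 216s + 432) + (-(115/4)s - 345/2)
  -48s**2 - 216s + 432 = ((192/115)s - 288/115)(-(115/4)s - 345/2) + (0)
Last nonzero remainder: -(115/4)s - 345/2. Dividing through by -115/4 gives the monic gcd s + 6.
Cancel s + 6 from numerator and denominator to get the reduced form.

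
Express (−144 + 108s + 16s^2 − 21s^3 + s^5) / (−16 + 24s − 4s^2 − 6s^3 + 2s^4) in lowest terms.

(−36 − 9s + 4s^2 + s^3)/(−4 + 2s + 2s^2)

By polynomial division,
  s^5 − 21s^3 + 16s^2 + 108s − 144 = ((1/2)s + 3/2)(2s^4 − 6s^3 − 4s^2 + 24s − 16) + (−10s^3 + 10s^2 + 80s − 120)
  2s^4 − 6s^3 − 4s^2 + 24s − 16 = (−(1/5)s + 2/5)(−10s^3 + 10s^2 + 80s − 120) + (8s^2 − 32s + 32)
  −10s^3 + 10s^2 + 80s − 120 = (−(5/4)s − 15/4)(8s^2 − 32s + 32) + (0)
Last nonzero remainder: 8s^2 − 32s + 32. Dividing through by 8 gives the monic gcd s^2 − 4s + 4.
Cancel s^2 − 4s + 4 from numerator and denominator to get the reduced form.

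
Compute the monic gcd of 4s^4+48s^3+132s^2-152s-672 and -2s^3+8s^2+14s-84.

s+3

Repeated division with remainder:
  4s^4+48s^3+132s^2-152s-672 = (-2s-32)(-2s^3+8s^2+14s-84) + (416s^2+128s-3360)
  -2s^3+8s^2+14s-84 = (-(1/208)s+7/338)(416s^2+128s-3360) + (-(812/169)s-2436/169)
  416s^2+128s-3360 = (-(17576/203)s+6760/29)(-(812/169)s-2436/169) + (0)
Last nonzero remainder: -(812/169)s-2436/169. Dividing through by -812/169 gives the monic gcd s+3.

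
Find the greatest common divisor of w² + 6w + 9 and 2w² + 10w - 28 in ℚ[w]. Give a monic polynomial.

1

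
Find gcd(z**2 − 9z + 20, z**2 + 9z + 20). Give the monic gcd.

1

Euclidean algorithm in ℚ[z]:
  z**2 − 9z + 20 = (z**2 + 9z + 20) + (−18z)
  z**2 + 9z + 20 = (−(1/18)z − 1/2)(−18z) + (20)
  −18z = (−(9/10)z)(20) + (0)
The last nonzero remainder is the constant 20, so the polynomials are coprime and gcd = 1.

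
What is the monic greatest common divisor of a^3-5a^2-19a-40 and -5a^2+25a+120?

Euclidean algorithm in ℚ[a]:
  a^3-5a^2-19a-40 = (-(1/5)a)(-5a^2+25a+120) + (5a-40)
  -5a^2+25a+120 = (-a-3)(5a-40) + (0)
Last nonzero remainder: 5a-40. Dividing through by 5 gives the monic gcd a-8.

a-8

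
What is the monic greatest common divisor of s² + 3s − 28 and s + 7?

Euclidean algorithm in ℚ[s]:
  s² + 3s − 28 = (s − 4)(s + 7) + (0)
The last nonzero remainder s + 7 is already monic.

s + 7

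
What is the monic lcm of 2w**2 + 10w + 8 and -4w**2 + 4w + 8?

Apply the Euclidean algorithm:
  2w**2 + 10w + 8 = (-1/2)(-4w**2 + 4w + 8) + (12w + 12)
  -4w**2 + 4w + 8 = (-(1/3)w + 2/3)(12w + 12) + (0)
Last nonzero remainder: 12w + 12. Dividing through by 12 gives the monic gcd w + 1.
Then lcm(f, g) = f·g / gcd(f, g); expanding and making the result monic gives the answer.

w**3 + 3w**2 - 6w - 8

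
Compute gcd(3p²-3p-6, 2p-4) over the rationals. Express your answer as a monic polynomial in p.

Repeated division with remainder:
  3p²-3p-6 = ((3/2)p+3/2)(2p-4) + (0)
Last nonzero remainder: 2p-4. Dividing through by 2 gives the monic gcd p-2.

p-2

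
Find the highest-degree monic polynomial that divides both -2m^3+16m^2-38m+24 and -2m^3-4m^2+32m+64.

Euclidean algorithm in ℚ[m]:
  -2m^3+16m^2-38m+24 = (-2m^3-4m^2+32m+64) + (20m^2-70m-40)
  -2m^3-4m^2+32m+64 = (-(1/10)m-11/20)(20m^2-70m-40) + (-(21/2)m+42)
  20m^2-70m-40 = (-(40/21)m-20/21)(-(21/2)m+42) + (0)
Last nonzero remainder: -(21/2)m+42. Dividing through by -21/2 gives the monic gcd m-4.

m-4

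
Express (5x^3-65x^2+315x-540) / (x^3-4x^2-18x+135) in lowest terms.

(5x-20)/(x+5)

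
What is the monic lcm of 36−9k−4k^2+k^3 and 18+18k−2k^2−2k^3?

36+27k−13k^2−3k^3+k^4

By polynomial division,
  k^3−4k^2−9k+36 = (−1/2)(−2k^3−2k^2+18k+18) + (−5k^2+45)
  −2k^3−2k^2+18k+18 = ((2/5)k+2/5)(−5k^2+45) + (0)
Last nonzero remainder: −5k^2+45. Dividing through by −5 gives the monic gcd k^2−9.
Then lcm(f, g) = f·g / gcd(f, g); expanding and making the result monic gives the answer.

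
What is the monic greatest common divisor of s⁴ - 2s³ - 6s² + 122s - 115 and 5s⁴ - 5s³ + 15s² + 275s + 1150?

Euclidean algorithm in ℚ[s]:
  s⁴ - 2s³ - 6s² + 122s - 115 = (1/5)(5s⁴ - 5s³ + 15s² + 275s + 1150) + (-s³ - 9s² + 67s - 345)
  5s⁴ - 5s³ + 15s² + 275s + 1150 = (-5s + 50)(-s³ - 9s² + 67s - 345) + (800s² - 4800s + 18400)
  -s³ - 9s² + 67s - 345 = (-(1/800)s - 3/160)(800s² - 4800s + 18400) + (0)
Last nonzero remainder: 800s² - 4800s + 18400. Dividing through by 800 gives the monic gcd s² - 6s + 23.

s² - 6s + 23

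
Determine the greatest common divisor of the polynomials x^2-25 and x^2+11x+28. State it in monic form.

Euclidean algorithm in ℚ[x]:
  x^2-25 = (x^2+11x+28) + (-11x-53)
  x^2+11x+28 = (-(1/11)x-68/121)(-11x-53) + (-216/121)
  -11x-53 = ((1331/216)x+6413/216)(-216/121) + (0)
The last nonzero remainder is the constant -216/121, so the polynomials are coprime and gcd = 1.

1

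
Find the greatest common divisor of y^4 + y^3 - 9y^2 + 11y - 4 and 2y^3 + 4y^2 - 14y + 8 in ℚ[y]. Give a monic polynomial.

y^3 + 2y^2 - 7y + 4

Apply the Euclidean algorithm:
  y^4 + y^3 - 9y^2 + 11y - 4 = ((1/2)y - 1/2)(2y^3 + 4y^2 - 14y + 8) + (0)
Last nonzero remainder: 2y^3 + 4y^2 - 14y + 8. Dividing through by 2 gives the monic gcd y^3 + 2y^2 - 7y + 4.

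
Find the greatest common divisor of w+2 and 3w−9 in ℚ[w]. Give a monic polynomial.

1

By polynomial division,
  w+2 = (1/3)(3w−9) + (5)
  3w−9 = ((3/5)w−9/5)(5) + (0)
The last nonzero remainder is the constant 5, so the polynomials are coprime and gcd = 1.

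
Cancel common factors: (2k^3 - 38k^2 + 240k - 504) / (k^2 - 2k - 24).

Repeated division with remainder:
  2k^3 - 38k^2 + 240k - 504 = (2k - 34)(k^2 - 2k - 24) + (220k - 1320)
  k^2 - 2k - 24 = ((1/220)k + 1/55)(220k - 1320) + (0)
Last nonzero remainder: 220k - 1320. Dividing through by 220 gives the monic gcd k - 6.
Cancel k - 6 from numerator and denominator to get the reduced form.

(2k^2 - 26k + 84)/(k + 4)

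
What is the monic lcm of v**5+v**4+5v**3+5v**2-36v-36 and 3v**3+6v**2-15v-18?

v**6+4v**5+8v**4+20v**3-21v**2-144v-108

Repeated division with remainder:
  v**5+v**4+5v**3+5v**2-36v-36 = ((1/3)v**2-(1/3)v+4)(3v**3+6v**2-15v-18) + (-18v**2+18v+36)
  3v**3+6v**2-15v-18 = (-(1/6)v-1/2)(-18v**2+18v+36) + (0)
Last nonzero remainder: -18v**2+18v+36. Dividing through by -18 gives the monic gcd v**2-v-2.
Then lcm(f, g) = f·g / gcd(f, g); expanding and making the result monic gives the answer.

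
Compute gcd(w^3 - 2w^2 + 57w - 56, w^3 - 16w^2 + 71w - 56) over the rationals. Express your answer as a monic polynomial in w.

Repeated division with remainder:
  w^3 - 2w^2 + 57w - 56 = (w^3 - 16w^2 + 71w - 56) + (14w^2 - 14w)
  w^3 - 16w^2 + 71w - 56 = ((1/14)w - 15/14)(14w^2 - 14w) + (56w - 56)
  14w^2 - 14w = ((1/4)w)(56w - 56) + (0)
Last nonzero remainder: 56w - 56. Dividing through by 56 gives the monic gcd w - 1.

w - 1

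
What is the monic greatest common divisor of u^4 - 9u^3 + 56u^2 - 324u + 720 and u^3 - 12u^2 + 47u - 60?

u^2 - 9u + 20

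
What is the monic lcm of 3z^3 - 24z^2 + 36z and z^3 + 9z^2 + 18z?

Euclidean algorithm in ℚ[z]:
  3z^3 - 24z^2 + 36z = (3)(z^3 + 9z^2 + 18z) + (-51z^2 - 18z)
  z^3 + 9z^2 + 18z = (-(1/51)z - 49/289)(-51z^2 - 18z) + ((4320/289)z)
  -51z^2 - 18z = (-(4913/1440)z - 289/240)((4320/289)z) + (0)
Last nonzero remainder: (4320/289)z. Dividing through by 4320/289 gives the monic gcd z.
Then lcm(f, g) = f·g / gcd(f, g); expanding and making the result monic gives the answer.

z^5 + z^4 - 42z^3 - 36z^2 + 216z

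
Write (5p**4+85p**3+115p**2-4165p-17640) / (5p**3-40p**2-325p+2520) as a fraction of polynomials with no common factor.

Euclidean algorithm in ℚ[p]:
  5p**4+85p**3+115p**2-4165p-17640 = (p+25)(5p**3-40p**2-325p+2520) + (1440p**2+1440p-80640)
  5p**3-40p**2-325p+2520 = ((1/288)p-1/32)(1440p**2+1440p-80640) + (0)
Last nonzero remainder: 1440p**2+1440p-80640. Dividing through by 1440 gives the monic gcd p**2+p-56.
Cancel p**2+p-56 from numerator and denominator to get the reduced form.

(p**2+16p+63)/(p-9)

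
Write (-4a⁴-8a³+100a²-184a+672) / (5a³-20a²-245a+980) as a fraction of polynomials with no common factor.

Apply the Euclidean algorithm:
  -4a⁴-8a³+100a²-184a+672 = (-(4/5)a-24/5)(5a³-20a²-245a+980) + (-192a²-576a+5376)
  5a³-20a²-245a+980 = (-(5/192)a+35/192)(-192a²-576a+5376) + (0)
Last nonzero remainder: -192a²-576a+5376. Dividing through by -192 gives the monic gcd a²+3a-28.
Cancel a²+3a-28 from numerator and denominator to get the reduced form.

(-4a²+4a-24)/(5a-35)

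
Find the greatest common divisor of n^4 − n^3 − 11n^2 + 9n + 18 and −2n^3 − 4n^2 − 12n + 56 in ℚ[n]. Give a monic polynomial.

Euclidean algorithm in ℚ[n]:
  n^4 − n^3 − 11n^2 + 9n + 18 = (−(1/2)n + 3/2)(−2n^3 − 4n^2 − 12n + 56) + (−11n^2 + 55n − 66)
  −2n^3 − 4n^2 − 12n + 56 = ((2/11)n + 14/11)(−11n^2 + 55n − 66) + (−70n + 140)
  −11n^2 + 55n − 66 = ((11/70)n − 33/70)(−70n + 140) + (0)
Last nonzero remainder: −70n + 140. Dividing through by −70 gives the monic gcd n − 2.

n − 2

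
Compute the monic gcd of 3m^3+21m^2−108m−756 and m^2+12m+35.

m+7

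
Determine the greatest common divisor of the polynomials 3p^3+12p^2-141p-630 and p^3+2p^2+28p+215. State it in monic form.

p+5

Repeated division with remainder:
  3p^3+12p^2-141p-630 = (3)(p^3+2p^2+28p+215) + (6p^2-225p-1275)
  p^3+2p^2+28p+215 = ((1/6)p+79/12)(6p^2-225p-1275) + ((6887/4)p+34435/4)
  6p^2-225p-1275 = ((24/6887)p-1020/6887)((6887/4)p+34435/4) + (0)
Last nonzero remainder: (6887/4)p+34435/4. Dividing through by 6887/4 gives the monic gcd p+5.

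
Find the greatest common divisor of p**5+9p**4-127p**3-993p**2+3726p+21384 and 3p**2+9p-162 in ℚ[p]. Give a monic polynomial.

p**2+3p-54

Euclidean algorithm in ℚ[p]:
  p**5+9p**4-127p**3-993p**2+3726p+21384 = ((1/3)p**3+2p**2-(91/3)p-132)(3p**2+9p-162) + (0)
Last nonzero remainder: 3p**2+9p-162. Dividing through by 3 gives the monic gcd p**2+3p-54.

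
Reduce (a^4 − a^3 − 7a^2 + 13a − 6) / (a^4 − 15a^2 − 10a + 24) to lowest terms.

(a^2 − 3a + 2)/(a^2 − 2a − 8)

By polynomial division,
  a^4 − a^3 − 7a^2 + 13a − 6 = (a^4 − 15a^2 − 10a + 24) + (−a^3 + 8a^2 + 23a − 30)
  a^4 − 15a^2 − 10a + 24 = (−a − 8)(−a^3 + 8a^2 + 23a − 30) + (72a^2 + 144a − 216)
  −a^3 + 8a^2 + 23a − 30 = (−(1/72)a + 5/36)(72a^2 + 144a − 216) + (0)
Last nonzero remainder: 72a^2 + 144a − 216. Dividing through by 72 gives the monic gcd a^2 + 2a − 3.
Cancel a^2 + 2a − 3 from numerator and denominator to get the reduced form.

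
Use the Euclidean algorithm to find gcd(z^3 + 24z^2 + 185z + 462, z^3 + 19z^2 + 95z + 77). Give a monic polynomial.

z^2 + 18z + 77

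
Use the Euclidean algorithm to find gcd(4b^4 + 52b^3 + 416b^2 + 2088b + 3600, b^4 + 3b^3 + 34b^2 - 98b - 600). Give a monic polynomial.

Apply the Euclidean algorithm:
  4b^4 + 52b^3 + 416b^2 + 2088b + 3600 = (4)(b^4 + 3b^3 + 34b^2 - 98b - 600) + (40b^3 + 280b^2 + 2480b + 6000)
  b^4 + 3b^3 + 34b^2 - 98b - 600 = ((1/40)b - 1/10)(40b^3 + 280b^2 + 2480b + 6000) + (0)
Last nonzero remainder: 40b^3 + 280b^2 + 2480b + 6000. Dividing through by 40 gives the monic gcd b^3 + 7b^2 + 62b + 150.

b^3 + 7b^2 + 62b + 150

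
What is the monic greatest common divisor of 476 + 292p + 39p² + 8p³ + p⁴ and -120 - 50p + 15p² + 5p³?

Apply the Euclidean algorithm:
  p⁴ + 8p³ + 39p² + 292p + 476 = ((1/5)p + 1)(5p³ + 15p² - 50p - 120) + (34p² + 366p + 596)
  5p³ + 15p² - 50p - 120 = ((5/34)p - 330/289)(34p² + 366p + 596) + ((81000/289)p + 162000/289)
  34p² + 366p + 596 = ((4913/40500)p + 43061/40500)((81000/289)p + 162000/289) + (0)
Last nonzero remainder: (81000/289)p + 162000/289. Dividing through by 81000/289 gives the monic gcd p + 2.

2 + p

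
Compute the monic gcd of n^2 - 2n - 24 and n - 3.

1

Repeated division with remainder:
  n^2 - 2n - 24 = (n + 1)(n - 3) + (-21)
  n - 3 = (-(1/21)n + 1/7)(-21) + (0)
The last nonzero remainder is the constant -21, so the polynomials are coprime and gcd = 1.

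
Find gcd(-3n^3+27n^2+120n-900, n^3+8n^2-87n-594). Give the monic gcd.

Apply the Euclidean algorithm:
  -3n^3+27n^2+120n-900 = (-3)(n^3+8n^2-87n-594) + (51n^2-141n-2682)
  n^3+8n^2-87n-594 = ((1/51)n+61/289)(51n^2-141n-2682) + (-(1344/289)n-8064/289)
  51n^2-141n-2682 = (-(4913/448)n+43061/448)(-(1344/289)n-8064/289) + (0)
Last nonzero remainder: -(1344/289)n-8064/289. Dividing through by -1344/289 gives the monic gcd n+6.

n+6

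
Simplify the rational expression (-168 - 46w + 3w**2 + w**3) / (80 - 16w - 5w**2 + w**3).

(-42 - w + w**2)/(20 - 9w + w**2)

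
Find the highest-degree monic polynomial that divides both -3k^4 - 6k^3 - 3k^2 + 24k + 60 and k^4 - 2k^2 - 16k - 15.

Euclidean algorithm in ℚ[k]:
  -3k^4 - 6k^3 - 3k^2 + 24k + 60 = (-3)(k^4 - 2k^2 - 16k - 15) + (-6k^3 - 9k^2 - 24k + 15)
  k^4 - 2k^2 - 16k - 15 = (-(1/6)k + 1/4)(-6k^3 - 9k^2 - 24k + 15) + (-(15/4)k^2 - (15/2)k - 75/4)
  -6k^3 - 9k^2 - 24k + 15 = ((8/5)k - 4/5)(-(15/4)k^2 - (15/2)k - 75/4) + (0)
Last nonzero remainder: -(15/4)k^2 - (15/2)k - 75/4. Dividing through by -15/4 gives the monic gcd k^2 + 2k + 5.

k^2 + 2k + 5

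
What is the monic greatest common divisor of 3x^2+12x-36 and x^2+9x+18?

x+6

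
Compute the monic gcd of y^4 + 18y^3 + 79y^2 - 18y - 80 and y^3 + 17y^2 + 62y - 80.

y^3 + 17y^2 + 62y - 80

Repeated division with remainder:
  y^4 + 18y^3 + 79y^2 - 18y - 80 = (y + 1)(y^3 + 17y^2 + 62y - 80) + (0)
The last nonzero remainder y^3 + 17y^2 + 62y - 80 is already monic.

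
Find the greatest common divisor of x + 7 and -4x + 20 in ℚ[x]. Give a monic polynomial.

Euclidean algorithm in ℚ[x]:
  x + 7 = (-1/4)(-4x + 20) + (12)
  -4x + 20 = (-(1/3)x + 5/3)(12) + (0)
The last nonzero remainder is the constant 12, so the polynomials are coprime and gcd = 1.

1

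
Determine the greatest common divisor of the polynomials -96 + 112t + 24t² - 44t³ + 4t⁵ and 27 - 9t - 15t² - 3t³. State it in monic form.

Apply the Euclidean algorithm:
  4t⁵ - 44t³ + 24t² + 112t - 96 = (-(4/3)t² + (20/3)t - 44/3)(-3t³ - 15t² - 9t + 27) + (-100t² - 200t + 300)
  -3t³ - 15t² - 9t + 27 = ((3/100)t + 9/100)(-100t² - 200t + 300) + (0)
Last nonzero remainder: -100t² - 200t + 300. Dividing through by -100 gives the monic gcd t² + 2t - 3.

-3 + 2t + t²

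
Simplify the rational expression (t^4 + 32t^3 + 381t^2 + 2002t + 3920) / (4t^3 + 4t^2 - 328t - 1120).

(t^3 + 25t^2 + 206t + 560)/(4t^2 - 24t - 160)

Repeated division with remainder:
  t^4 + 32t^3 + 381t^2 + 2002t + 3920 = ((1/4)t + 31/4)(4t^3 + 4t^2 - 328t - 1120) + (432t^2 + 4824t + 12600)
  4t^3 + 4t^2 - 328t - 1120 = ((1/108)t - 61/648)(432t^2 + 4824t + 12600) + ((85/9)t + 595/9)
  432t^2 + 4824t + 12600 = ((3888/85)t + 3240/17)((85/9)t + 595/9) + (0)
Last nonzero remainder: (85/9)t + 595/9. Dividing through by 85/9 gives the monic gcd t + 7.
Cancel t + 7 from numerator and denominator to get the reduced form.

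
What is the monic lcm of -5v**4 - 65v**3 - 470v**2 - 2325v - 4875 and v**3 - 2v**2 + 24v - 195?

By polynomial division,
  -5v**4 - 65v**3 - 470v**2 - 2325v - 4875 = (-5v - 75)(v**3 - 2v**2 + 24v - 195) + (-500v**2 - 1500v - 19500)
  v**3 - 2v**2 + 24v - 195 = (-(1/500)v + 1/100)(-500v**2 - 1500v - 19500) + (0)
Last nonzero remainder: -500v**2 - 1500v - 19500. Dividing through by -500 gives the monic gcd v**2 + 3v + 39.
Then lcm(f, g) = f·g / gcd(f, g); expanding and making the result monic gives the answer.

v**5 + 8v**4 + 29v**3 - 5v**2 - 1350v - 4875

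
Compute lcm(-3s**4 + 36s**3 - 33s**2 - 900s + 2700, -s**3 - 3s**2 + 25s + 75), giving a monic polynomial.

Euclidean algorithm in ℚ[s]:
  -3s**4 + 36s**3 - 33s**2 - 900s + 2700 = (3s - 45)(-s**3 - 3s**2 + 25s + 75) + (-243s**2 + 6075)
  -s**3 - 3s**2 + 25s + 75 = ((1/243)s + 1/81)(-243s**2 + 6075) + (0)
Last nonzero remainder: -243s**2 + 6075. Dividing through by -243 gives the monic gcd s**2 - 25.
Then lcm(f, g) = f·g / gcd(f, g); expanding and making the result monic gives the answer.

s**5 - 9s**4 - 25s**3 + 333s**2 - 2700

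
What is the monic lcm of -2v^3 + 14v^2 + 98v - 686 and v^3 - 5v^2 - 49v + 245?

v^4 - 12v^3 - 14v^2 + 588v - 1715

Apply the Euclidean algorithm:
  -2v^3 + 14v^2 + 98v - 686 = (-2)(v^3 - 5v^2 - 49v + 245) + (4v^2 - 196)
  v^3 - 5v^2 - 49v + 245 = ((1/4)v - 5/4)(4v^2 - 196) + (0)
Last nonzero remainder: 4v^2 - 196. Dividing through by 4 gives the monic gcd v^2 - 49.
Then lcm(f, g) = f·g / gcd(f, g); expanding and making the result monic gives the answer.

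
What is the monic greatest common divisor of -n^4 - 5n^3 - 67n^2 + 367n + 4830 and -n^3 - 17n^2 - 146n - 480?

Euclidean algorithm in ℚ[n]:
  -n^4 - 5n^3 - 67n^2 + 367n + 4830 = (n - 12)(-n^3 - 17n^2 - 146n - 480) + (-125n^2 - 905n - 930)
  -n^3 - 17n^2 - 146n - 480 = ((1/125)n + 244/3125)(-125n^2 - 905n - 930) + (-(42436/625)n - 254616/625)
  -125n^2 - 905n - 930 = ((78125/42436)n + 96875/42436)(-(42436/625)n - 254616/625) + (0)
Last nonzero remainder: -(42436/625)n - 254616/625. Dividing through by -42436/625 gives the monic gcd n + 6.

n + 6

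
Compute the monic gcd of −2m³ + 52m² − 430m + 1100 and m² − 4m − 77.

Apply the Euclidean algorithm:
  −2m³ + 52m² − 430m + 1100 = (−2m + 44)(m² − 4m − 77) + (−408m + 4488)
  m² − 4m − 77 = (−(1/408)m − 7/408)(−408m + 4488) + (0)
Last nonzero remainder: −408m + 4488. Dividing through by −408 gives the monic gcd m − 11.

m − 11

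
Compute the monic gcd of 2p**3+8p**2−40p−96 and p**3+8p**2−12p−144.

p**2+2p−24

Repeated division with remainder:
  2p**3+8p**2−40p−96 = (2)(p**3+8p**2−12p−144) + (−8p**2−16p+192)
  p**3+8p**2−12p−144 = (−(1/8)p−3/4)(−8p**2−16p+192) + (0)
Last nonzero remainder: −8p**2−16p+192. Dividing through by −8 gives the monic gcd p**2+2p−24.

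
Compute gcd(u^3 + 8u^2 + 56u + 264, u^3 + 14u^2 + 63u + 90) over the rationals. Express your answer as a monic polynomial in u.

u + 6

Euclidean algorithm in ℚ[u]:
  u^3 + 8u^2 + 56u + 264 = (u^3 + 14u^2 + 63u + 90) + (-6u^2 - 7u + 174)
  u^3 + 14u^2 + 63u + 90 = (-(1/6)u - 77/36)(-6u^2 - 7u + 174) + ((2773/36)u + 2773/6)
  -6u^2 - 7u + 174 = (-(216/2773)u + 1044/2773)((2773/36)u + 2773/6) + (0)
Last nonzero remainder: (2773/36)u + 2773/6. Dividing through by 2773/36 gives the monic gcd u + 6.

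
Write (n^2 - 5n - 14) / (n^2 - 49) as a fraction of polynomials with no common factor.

(n + 2)/(n + 7)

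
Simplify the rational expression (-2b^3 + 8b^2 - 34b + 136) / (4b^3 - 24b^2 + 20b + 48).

(-b^2 - 17)/(2b^2 - 4b - 6)

Repeated division with remainder:
  -2b^3 + 8b^2 - 34b + 136 = (-1/2)(4b^3 - 24b^2 + 20b + 48) + (-4b^2 - 24b + 160)
  4b^3 - 24b^2 + 20b + 48 = (-b + 12)(-4b^2 - 24b + 160) + (468b - 1872)
  -4b^2 - 24b + 160 = (-(1/117)b - 10/117)(468b - 1872) + (0)
Last nonzero remainder: 468b - 1872. Dividing through by 468 gives the monic gcd b - 4.
Cancel b - 4 from numerator and denominator to get the reduced form.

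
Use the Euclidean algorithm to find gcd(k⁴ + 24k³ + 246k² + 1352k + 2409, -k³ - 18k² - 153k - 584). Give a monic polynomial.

k² + 10k + 73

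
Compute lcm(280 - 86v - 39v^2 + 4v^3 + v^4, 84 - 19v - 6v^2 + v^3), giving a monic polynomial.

5880 - 4606v + 321v^2 + 388v^3 - 58v^4 - 6v^5 + v^6

By polynomial division,
  v^4 + 4v^3 - 39v^2 - 86v + 280 = (v + 10)(v^3 - 6v^2 - 19v + 84) + (40v^2 + 20v - 560)
  v^3 - 6v^2 - 19v + 84 = ((1/40)v - 13/80)(40v^2 + 20v - 560) + (-(7/4)v - 7)
  40v^2 + 20v - 560 = (-(160/7)v + 80)(-(7/4)v - 7) + (0)
Last nonzero remainder: -(7/4)v - 7. Dividing through by -7/4 gives the monic gcd v + 4.
Then lcm(f, g) = f·g / gcd(f, g); expanding and making the result monic gives the answer.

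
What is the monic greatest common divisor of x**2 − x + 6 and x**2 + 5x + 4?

Euclidean algorithm in ℚ[x]:
  x**2 − x + 6 = (x**2 + 5x + 4) + (−6x + 2)
  x**2 + 5x + 4 = (−(1/6)x − 8/9)(−6x + 2) + (52/9)
  −6x + 2 = (−(27/26)x + 9/26)(52/9) + (0)
The last nonzero remainder is the constant 52/9, so the polynomials are coprime and gcd = 1.

1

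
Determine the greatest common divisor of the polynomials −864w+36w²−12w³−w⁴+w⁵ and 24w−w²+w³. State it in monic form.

By polynomial division,
  w⁵−w⁴−12w³+36w²−864w = (w²−36)(w³−w²+24w) + (0)
The last nonzero remainder w³−w²+24w is already monic.

24w−w²+w³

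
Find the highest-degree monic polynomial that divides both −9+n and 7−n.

Repeated division with remainder:
  n−9 = (−1)(−n+7) + (−2)
  −n+7 = ((1/2)n−7/2)(−2) + (0)
The last nonzero remainder is the constant −2, so the polynomials are coprime and gcd = 1.

1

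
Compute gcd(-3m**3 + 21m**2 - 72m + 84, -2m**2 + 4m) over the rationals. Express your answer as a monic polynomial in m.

Euclidean algorithm in ℚ[m]:
  -3m**3 + 21m**2 - 72m + 84 = ((3/2)m - 15/2)(-2m**2 + 4m) + (-42m + 84)
  -2m**2 + 4m = ((1/21)m)(-42m + 84) + (0)
Last nonzero remainder: -42m + 84. Dividing through by -42 gives the monic gcd m - 2.

m - 2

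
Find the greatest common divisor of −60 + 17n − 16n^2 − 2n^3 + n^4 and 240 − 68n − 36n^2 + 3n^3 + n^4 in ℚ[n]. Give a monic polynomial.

−20 − n + n^2

Apply the Euclidean algorithm:
  n^4 − 2n^3 − 16n^2 + 17n − 60 = (n^4 + 3n^3 − 36n^2 − 68n + 240) + (−5n^3 + 20n^2 + 85n − 300)
  n^4 + 3n^3 − 36n^2 − 68n + 240 = (−(1/5)n − 7/5)(−5n^3 + 20n^2 + 85n − 300) + (9n^2 − 9n − 180)
  −5n^3 + 20n^2 + 85n − 300 = (−(5/9)n + 5/3)(9n^2 − 9n − 180) + (0)
Last nonzero remainder: 9n^2 − 9n − 180. Dividing through by 9 gives the monic gcd n^2 − n − 20.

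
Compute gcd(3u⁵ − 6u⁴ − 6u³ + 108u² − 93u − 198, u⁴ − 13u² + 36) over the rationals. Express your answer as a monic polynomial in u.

u² + u − 6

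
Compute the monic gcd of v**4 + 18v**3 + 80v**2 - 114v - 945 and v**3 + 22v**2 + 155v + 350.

v**2 + 12v + 35

Euclidean algorithm in ℚ[v]:
  v**4 + 18v**3 + 80v**2 - 114v - 945 = (v - 4)(v**3 + 22v**2 + 155v + 350) + (13v**2 + 156v + 455)
  v**3 + 22v**2 + 155v + 350 = ((1/13)v + 10/13)(13v**2 + 156v + 455) + (0)
Last nonzero remainder: 13v**2 + 156v + 455. Dividing through by 13 gives the monic gcd v**2 + 12v + 35.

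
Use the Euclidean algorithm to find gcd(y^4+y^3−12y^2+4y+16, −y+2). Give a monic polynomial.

y−2

Repeated division with remainder:
  y^4+y^3−12y^2+4y+16 = (−y^3−3y^2+6y+8)(−y+2) + (0)
Last nonzero remainder: −y+2. Dividing through by −1 gives the monic gcd y−2.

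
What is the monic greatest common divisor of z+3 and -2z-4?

Apply the Euclidean algorithm:
  z+3 = (-1/2)(-2z-4) + (1)
  -2z-4 = (-2z-4)(1) + (0)
The last nonzero remainder is the constant 1, so the polynomials are coprime and gcd = 1.

1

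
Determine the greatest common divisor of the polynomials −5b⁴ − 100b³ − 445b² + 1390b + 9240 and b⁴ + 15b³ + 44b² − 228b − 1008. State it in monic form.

b³ + 9b² − 10b − 168

Repeated division with remainder:
  −5b⁴ − 100b³ − 445b² + 1390b + 9240 = (−5)(b⁴ + 15b³ + 44b² − 228b − 1008) + (−25b³ − 225b² + 250b + 4200)
  b⁴ + 15b³ + 44b² − 228b − 1008 = (−(1/25)b − 6/25)(−25b³ − 225b² + 250b + 4200) + (0)
Last nonzero remainder: −25b³ − 225b² + 250b + 4200. Dividing through by −25 gives the monic gcd b³ + 9b² − 10b − 168.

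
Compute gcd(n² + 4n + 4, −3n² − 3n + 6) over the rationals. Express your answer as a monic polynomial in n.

Repeated division with remainder:
  n² + 4n + 4 = (−1/3)(−3n² − 3n + 6) + (3n + 6)
  −3n² − 3n + 6 = (−n + 1)(3n + 6) + (0)
Last nonzero remainder: 3n + 6. Dividing through by 3 gives the monic gcd n + 2.

n + 2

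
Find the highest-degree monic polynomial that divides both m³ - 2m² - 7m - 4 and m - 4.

m - 4

Euclidean algorithm in ℚ[m]:
  m³ - 2m² - 7m - 4 = (m² + 2m + 1)(m - 4) + (0)
The last nonzero remainder m - 4 is already monic.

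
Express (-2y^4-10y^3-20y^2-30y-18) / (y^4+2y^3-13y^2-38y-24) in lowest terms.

Euclidean algorithm in ℚ[y]:
  -2y^4-10y^3-20y^2-30y-18 = (-2)(y^4+2y^3-13y^2-38y-24) + (-6y^3-46y^2-106y-66)
  y^4+2y^3-13y^2-38y-24 = (-(1/6)y+17/18)(-6y^3-46y^2-106y-66) + ((115/9)y^2+(460/9)y+115/3)
  -6y^3-46y^2-106y-66 = (-(54/115)y-198/115)((115/9)y^2+(460/9)y+115/3) + (0)
Last nonzero remainder: (115/9)y^2+(460/9)y+115/3. Dividing through by 115/9 gives the monic gcd y^2+4y+3.
Cancel y^2+4y+3 from numerator and denominator to get the reduced form.

(-2y^2-2y-6)/(y^2-2y-8)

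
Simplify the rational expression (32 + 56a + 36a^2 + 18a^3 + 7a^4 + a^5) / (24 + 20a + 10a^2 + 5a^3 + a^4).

Repeated division with remainder:
  a^5 + 7a^4 + 18a^3 + 36a^2 + 56a + 32 = (a + 2)(a^4 + 5a^3 + 10a^2 + 20a + 24) + (-2a^3 - 4a^2 - 8a - 16)
  a^4 + 5a^3 + 10a^2 + 20a + 24 = (-(1/2)a - 3/2)(-2a^3 - 4a^2 - 8a - 16) + (0)
Last nonzero remainder: -2a^3 - 4a^2 - 8a - 16. Dividing through by -2 gives the monic gcd a^3 + 2a^2 + 4a + 8.
Cancel a^3 + 2a^2 + 4a + 8 from numerator and denominator to get the reduced form.

(4 + 5a + a^2)/(3 + a)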